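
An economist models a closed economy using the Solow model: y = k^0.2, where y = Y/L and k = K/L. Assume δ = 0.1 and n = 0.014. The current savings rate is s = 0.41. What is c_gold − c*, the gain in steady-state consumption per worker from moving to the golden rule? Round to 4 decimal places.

The effective depreciation rate is n + δ = 0.014 + 0.1 = 0.114.
Current steady state (s = 0.41): k* = (0.41/0.114)^(1/0.8) ≈ 4.9528, y* = 4.9528^0.2 ≈ 1.3771, c* = (1−0.41)·1.3771 ≈ 0.8125.
Golden rule sets MPK = n+δ: 0.2·k^(0.2−1) = 0.114, so k_gold = (0.2/0.114)^(1/0.8) ≈ 2.0191.
y_gold = 2.0191^0.2 ≈ 1.1509, c_gold = y_gold − 0.114·k_gold ≈ 0.9207.
Gain: Δc = 0.9207 − 0.8125 ≈ 0.1082.

Δc ≈ 0.1082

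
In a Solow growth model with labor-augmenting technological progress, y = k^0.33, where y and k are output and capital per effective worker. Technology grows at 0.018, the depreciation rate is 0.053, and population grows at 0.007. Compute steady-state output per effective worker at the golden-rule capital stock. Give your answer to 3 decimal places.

The effective depreciation rate is n + g + δ = 0.007 + 0.018 + 0.053 = 0.078.
Setting f'(k) = n+g+δ gives 0.33·k^(0.33−1) = 0.078, hence k_gold = (0.33/0.078)^(1/0.67) ≈ 8.6090.
Output: y_gold = k_gold^0.33 = 8.6090^0.33 ≈ 2.0349.

y_gold ≈ 2.035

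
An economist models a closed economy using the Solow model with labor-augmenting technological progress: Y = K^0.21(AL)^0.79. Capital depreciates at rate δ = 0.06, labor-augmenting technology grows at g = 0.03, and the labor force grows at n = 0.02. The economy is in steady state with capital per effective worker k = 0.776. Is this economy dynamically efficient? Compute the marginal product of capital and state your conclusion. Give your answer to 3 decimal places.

dynamically efficient; MPK ≈ 0.257

Break-even investment rate: n + g + δ = 0.02 + 0.03 + 0.06 = 0.11.
MPK = 0.21·k^(0.21−1) = 0.21·0.776^(-0.79) ≈ 0.2566.
MPK > 0.11, so the economy is dynamically efficient (under-saving).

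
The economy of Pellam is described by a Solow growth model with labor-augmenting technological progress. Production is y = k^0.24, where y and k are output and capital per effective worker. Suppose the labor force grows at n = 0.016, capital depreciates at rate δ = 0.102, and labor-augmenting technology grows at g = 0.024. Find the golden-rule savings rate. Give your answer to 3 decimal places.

s_gold = 0.240

n + g + δ = 0.016 + 0.024 + 0.102 = 0.142.
At the golden rule MPK = n+g+δ, and in any Cobb-Douglas steady state s = (n+g+δ)·k/y = MPK·k/y = capital's share 0.24.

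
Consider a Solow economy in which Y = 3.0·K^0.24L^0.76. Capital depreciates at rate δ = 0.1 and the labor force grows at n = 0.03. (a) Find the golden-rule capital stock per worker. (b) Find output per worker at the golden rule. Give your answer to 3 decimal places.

Capital per worker breaks even when investment replaces (n + δ)·k; here n + δ = 0.13.
Golden rule sets MPK = n+δ: 0.24·3.0·k^(0.24−1) = 0.13, so k_gold = (0.24·3.0/0.13)^(1/0.76) ≈ 9.5092.
y_gold = 3.0·9.5092^0.24 ≈ 5.1508.

(a) k_gold ≈ 9.509; (b) y_gold ≈ 5.151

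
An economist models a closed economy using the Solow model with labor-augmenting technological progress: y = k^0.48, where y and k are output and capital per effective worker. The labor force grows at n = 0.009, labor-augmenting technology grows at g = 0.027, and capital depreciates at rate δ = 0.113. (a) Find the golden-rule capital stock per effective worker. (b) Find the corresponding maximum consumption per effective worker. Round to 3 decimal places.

(a) k_gold ≈ 9.485; (b) c_gold ≈ 1.531

Break-even investment rate: n + g + δ = 0.009 + 0.027 + 0.113 = 0.149.
Maximizing c = f(k) − (n+g+δ)·k gives f'(k) = n+g+δ, i.e. 0.48·k^(0.48−1) = 0.149, so k_gold = (0.48/0.149)^(1/0.52) ≈ 9.4848.
y_gold = 9.4848^0.48 ≈ 2.9442; c_gold = y_gold − 0.149·k_gold ≈ 1.5310.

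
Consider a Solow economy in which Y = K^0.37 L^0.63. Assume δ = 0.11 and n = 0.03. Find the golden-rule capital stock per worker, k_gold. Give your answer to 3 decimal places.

Capital per worker breaks even when investment replaces (n + δ)·k; here n + δ = 0.14.
Maximizing c = f(k) − (n+δ)·k gives f'(k) = n+δ, i.e. 0.37·k^(0.37−1) = 0.14, so k_gold = (0.37/0.14)^(1/0.63) ≈ 4.6769.

k_gold ≈ 4.677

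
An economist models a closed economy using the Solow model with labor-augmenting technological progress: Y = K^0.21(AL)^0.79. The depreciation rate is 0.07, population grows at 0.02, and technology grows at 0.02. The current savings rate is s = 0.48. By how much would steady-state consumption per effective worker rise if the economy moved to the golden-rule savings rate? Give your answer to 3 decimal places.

Break-even investment rate: n + g + δ = 0.02 + 0.02 + 0.07 = 0.11.
Current steady state (s = 0.48): k* = (0.48/0.11)^(1/0.79) ≈ 6.4556, y* = 6.4556^0.21 ≈ 1.4794, c* = (1−0.48)·1.4794 ≈ 0.7693.
Maximizing c = f(k) − (n+g+δ)·k gives f'(k) = n+g+δ, i.e. 0.21·k^(0.21−1) = 0.11, so k_gold = (0.21/0.11)^(1/0.79) ≈ 2.2671.
y_gold = 2.2671^0.21 ≈ 1.1875, c_gold = y_gold − 0.11·k_gold ≈ 0.9382.
Gain: Δc = 0.9382 − 0.7693 ≈ 0.1689.

Δc ≈ 0.169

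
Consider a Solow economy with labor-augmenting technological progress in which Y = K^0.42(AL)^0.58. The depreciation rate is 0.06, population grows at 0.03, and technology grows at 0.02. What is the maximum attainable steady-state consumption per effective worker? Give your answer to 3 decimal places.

c_gold ≈ 1.530

n + g + δ = 0.03 + 0.02 + 0.06 = 0.11.
Setting f'(k) = n+g+δ gives 0.42·k^(0.42−1) = 0.11, hence k_gold = (0.42/0.11)^(1/0.58) ≈ 10.0740.
y_gold = 10.0740^0.42 ≈ 2.6384.
c_gold = y_gold − (n+g+δ)·k_gold = 2.6384 − 0.11·10.0740 ≈ 1.5303.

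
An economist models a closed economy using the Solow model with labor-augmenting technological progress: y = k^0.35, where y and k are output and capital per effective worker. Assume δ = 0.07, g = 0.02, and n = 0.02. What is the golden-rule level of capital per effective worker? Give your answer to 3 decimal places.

k_gold ≈ 5.934

Break-even investment rate: n + g + δ = 0.02 + 0.02 + 0.07 = 0.11.
At the golden rule the marginal product of capital equals n+g+δ: 0.35·k^(0.35−1) = 0.11. Solving, k_gold = (0.35/0.11)^(1/0.65) ≈ 5.9340.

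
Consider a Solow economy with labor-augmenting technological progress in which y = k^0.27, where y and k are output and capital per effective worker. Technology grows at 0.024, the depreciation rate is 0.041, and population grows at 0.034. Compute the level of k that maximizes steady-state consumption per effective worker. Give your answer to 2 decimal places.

Break-even investment rate: n + g + δ = 0.034 + 0.024 + 0.041 = 0.099.
At the golden rule the marginal product of capital equals n+g+δ: 0.27·k^(0.27−1) = 0.099. Solving, k_gold = (0.27/0.099)^(1/0.73) ≈ 3.9527.

k_gold ≈ 3.95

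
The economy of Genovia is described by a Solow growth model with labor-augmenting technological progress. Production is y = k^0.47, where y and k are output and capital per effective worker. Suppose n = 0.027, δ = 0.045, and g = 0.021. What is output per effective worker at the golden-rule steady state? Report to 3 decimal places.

n + g + δ = 0.027 + 0.021 + 0.045 = 0.093.
Maximizing c = f(k) − (n+g+δ)·k gives f'(k) = n+g+δ, i.e. 0.47·k^(0.47−1) = 0.093, so k_gold = (0.47/0.093)^(1/0.53) ≈ 21.2606.
Output: y_gold = k_gold^0.47 = 21.2606^0.47 ≈ 4.2069.

y_gold ≈ 4.207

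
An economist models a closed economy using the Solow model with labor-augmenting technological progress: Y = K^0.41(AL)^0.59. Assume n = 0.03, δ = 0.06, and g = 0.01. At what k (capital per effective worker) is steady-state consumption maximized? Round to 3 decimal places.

k_gold ≈ 10.930

The effective depreciation rate is n + g + δ = 0.03 + 0.01 + 0.06 = 0.1.
Golden rule sets MPK = n+g+δ: 0.41·k^(0.41−1) = 0.1, so k_gold = (0.41/0.1)^(1/0.59) ≈ 10.9299.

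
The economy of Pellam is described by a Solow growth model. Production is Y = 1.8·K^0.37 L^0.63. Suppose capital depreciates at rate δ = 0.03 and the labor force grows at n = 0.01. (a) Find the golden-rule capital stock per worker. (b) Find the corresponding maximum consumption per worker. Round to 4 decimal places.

The effective depreciation rate is n + δ = 0.01 + 0.03 = 0.04.
Setting f'(k) = n+δ gives 0.37·1.8·k^(0.37−1) = 0.04, hence k_gold = (0.37·1.8/0.04)^(1/0.63) ≈ 86.8466.
y_gold = 1.8·86.8466^0.37 ≈ 9.3888; c_gold = y_gold − 0.04·k_gold ≈ 5.9150.

(a) k_gold ≈ 86.8466; (b) c_gold ≈ 5.9150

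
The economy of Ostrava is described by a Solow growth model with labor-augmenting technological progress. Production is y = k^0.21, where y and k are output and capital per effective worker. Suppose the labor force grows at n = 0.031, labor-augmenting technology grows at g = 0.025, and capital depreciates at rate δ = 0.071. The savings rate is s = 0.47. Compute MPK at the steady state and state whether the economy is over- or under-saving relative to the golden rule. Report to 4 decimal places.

Break-even investment rate: n + g + δ = 0.031 + 0.025 + 0.071 = 0.127.
Steady-state k*: s·k^0.21 = 0.127·k gives k* = (0.47/0.127)^(1/0.79) ≈ 5.2403.
MPK = 0.21·5.2403^(-0.79) ≈ 0.0567.
MPK < n+g+δ = 0.127, so the economy is dynamically inefficient (over-saving).

over-saving; MPK ≈ 0.0567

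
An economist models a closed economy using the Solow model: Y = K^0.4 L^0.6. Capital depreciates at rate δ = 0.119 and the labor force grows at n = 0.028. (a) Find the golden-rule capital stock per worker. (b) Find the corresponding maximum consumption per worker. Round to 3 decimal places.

(a) k_gold ≈ 5.304; (b) c_gold ≈ 1.169

Break-even investment rate: n + δ = 0.028 + 0.119 = 0.147.
Maximizing c = f(k) − (n+δ)·k gives f'(k) = n+δ, i.e. 0.4·k^(0.4−1) = 0.147, so k_gold = (0.4/0.147)^(1/0.6) ≈ 5.3036.
y_gold = 5.3036^0.4 ≈ 1.9491; c_gold = y_gold − 0.147·k_gold ≈ 1.1694.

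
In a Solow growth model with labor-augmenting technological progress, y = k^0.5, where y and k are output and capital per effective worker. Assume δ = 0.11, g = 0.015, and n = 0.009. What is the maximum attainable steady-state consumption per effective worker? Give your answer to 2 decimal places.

c_gold ≈ 1.87

The effective depreciation rate is n + g + δ = 0.009 + 0.015 + 0.11 = 0.134.
Golden rule sets MPK = n+g+δ: 0.5·k^(0.5−1) = 0.134, so k_gold = (0.5/0.134)^(1/0.5) ≈ 13.9229.
y_gold = 13.9229^0.5 ≈ 3.7313.
c_gold = y_gold − (n+g+δ)·k_gold = 3.7313 − 0.134·13.9229 ≈ 1.8657.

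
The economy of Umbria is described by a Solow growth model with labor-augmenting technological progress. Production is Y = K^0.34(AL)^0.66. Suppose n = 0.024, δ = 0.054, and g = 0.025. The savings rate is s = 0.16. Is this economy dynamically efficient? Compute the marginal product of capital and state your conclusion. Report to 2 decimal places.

Capital per effective worker breaks even when investment replaces (n + g + δ)·k; here n + g + δ = 0.103.
Steady-state k*: s·k^0.34 = 0.103·k gives k* = (0.16/0.103)^(1/0.66) ≈ 1.9490.
MPK = 0.34·1.9490^(-0.66) ≈ 0.2189.
MPK > n+g+δ = 0.103, so the economy is dynamically efficient (under-saving).

dynamically efficient; MPK ≈ 0.22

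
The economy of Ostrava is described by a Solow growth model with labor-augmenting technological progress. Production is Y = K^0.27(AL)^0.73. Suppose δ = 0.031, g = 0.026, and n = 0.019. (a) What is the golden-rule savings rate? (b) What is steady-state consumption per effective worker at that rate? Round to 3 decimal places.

n + g + δ = 0.019 + 0.026 + 0.031 = 0.076.
For Cobb-Douglas, s_gold equals capital's share: s_gold = 0.27.
Setting f'(k) = n+g+δ gives 0.27·k^(0.27−1) = 0.076, hence k_gold = (0.27/0.076)^(1/0.73) ≈ 5.6778.
y_gold = 5.6778^0.27 ≈ 1.5982; c_gold = (1−0.27)·y_gold ≈ 1.1667.

(a) s_gold = 0.270; (b) c_gold ≈ 1.167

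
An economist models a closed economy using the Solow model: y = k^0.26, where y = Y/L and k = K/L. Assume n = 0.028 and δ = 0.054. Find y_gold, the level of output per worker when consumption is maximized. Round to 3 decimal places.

Break-even investment rate: n + δ = 0.028 + 0.054 = 0.082.
At the golden rule the marginal product of capital equals n+δ: 0.26·k^(0.26−1) = 0.082. Solving, k_gold = (0.26/0.082)^(1/0.74) ≈ 4.7560.
Output: y_gold = k_gold^0.26 = 4.7560^0.26 ≈ 1.5000.

y_gold ≈ 1.500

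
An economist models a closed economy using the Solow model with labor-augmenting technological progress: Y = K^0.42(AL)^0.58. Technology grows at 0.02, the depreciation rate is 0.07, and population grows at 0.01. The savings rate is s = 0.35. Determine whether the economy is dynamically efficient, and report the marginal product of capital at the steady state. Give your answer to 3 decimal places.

The effective depreciation rate is n + g + δ = 0.01 + 0.02 + 0.07 = 0.1.
Steady-state k*: s·k^0.42 = 0.1·k gives k* = (0.35/0.1)^(1/0.58) ≈ 8.6706.
MPK = 0.42·8.6706^(-0.58) ≈ 0.1200.
MPK > n+g+δ = 0.1, so the economy is dynamically efficient (under-saving).

dynamically efficient; MPK ≈ 0.120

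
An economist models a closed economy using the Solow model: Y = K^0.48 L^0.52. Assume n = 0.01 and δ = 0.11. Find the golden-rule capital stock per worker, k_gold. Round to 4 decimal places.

Break-even investment rate: n + δ = 0.01 + 0.11 = 0.12.
At the golden rule the marginal product of capital equals n+δ: 0.48·k^(0.48−1) = 0.12. Solving, k_gold = (0.48/0.12)^(1/0.52) ≈ 14.3816.

k_gold ≈ 14.3816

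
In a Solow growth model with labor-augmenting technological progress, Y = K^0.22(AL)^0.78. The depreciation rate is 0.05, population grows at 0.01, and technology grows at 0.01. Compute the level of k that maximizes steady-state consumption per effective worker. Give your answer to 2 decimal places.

k_gold ≈ 4.34

n + g + δ = 0.01 + 0.01 + 0.05 = 0.07.
At the golden rule the marginal product of capital equals n+g+δ: 0.22·k^(0.22−1) = 0.07. Solving, k_gold = (0.22/0.07)^(1/0.78) ≈ 4.3411.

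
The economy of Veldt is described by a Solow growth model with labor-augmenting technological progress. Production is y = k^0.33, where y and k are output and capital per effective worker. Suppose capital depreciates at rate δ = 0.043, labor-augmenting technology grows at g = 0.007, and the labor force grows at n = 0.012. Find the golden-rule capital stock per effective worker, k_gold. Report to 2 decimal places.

Break-even investment rate: n + g + δ = 0.012 + 0.007 + 0.043 = 0.062.
Golden rule sets MPK = n+g+δ: 0.33·k^(0.33−1) = 0.062, so k_gold = (0.33/0.062)^(1/0.67) ≈ 12.1273.

k_gold ≈ 12.13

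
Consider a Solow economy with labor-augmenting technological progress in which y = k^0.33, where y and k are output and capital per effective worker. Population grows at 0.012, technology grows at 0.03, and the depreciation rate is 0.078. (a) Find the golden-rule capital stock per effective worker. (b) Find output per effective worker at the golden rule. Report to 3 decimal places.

Capital per effective worker breaks even when investment replaces (n + g + δ)·k; here n + g + δ = 0.12.
Golden rule sets MPK = n+g+δ: 0.33·k^(0.33−1) = 0.12, so k_gold = (0.33/0.12)^(1/0.67) ≈ 4.5261.
y_gold = 4.5261^0.33 ≈ 1.6458.

(a) k_gold ≈ 4.526; (b) y_gold ≈ 1.646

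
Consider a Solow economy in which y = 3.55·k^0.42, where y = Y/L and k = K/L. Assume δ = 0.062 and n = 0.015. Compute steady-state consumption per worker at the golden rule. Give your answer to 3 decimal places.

c_gold ≈ 17.604

Break-even investment rate: n + δ = 0.015 + 0.062 = 0.077.
Maximizing c = f(k) − (n+δ)·k gives f'(k) = n+δ, i.e. 0.42·3.55·k^(0.42−1) = 0.077, so k_gold = (0.42·3.55/0.077)^(1/0.58) ≈ 165.5553.
y_gold = 3.55·165.5553^0.42 ≈ 30.3518.
c_gold = y_gold − (n+δ)·k_gold = 30.3518 − 0.077·165.5553 ≈ 17.6040.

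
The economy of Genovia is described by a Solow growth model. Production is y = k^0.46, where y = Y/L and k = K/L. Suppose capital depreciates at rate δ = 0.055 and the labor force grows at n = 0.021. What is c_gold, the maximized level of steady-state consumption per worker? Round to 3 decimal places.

c_gold ≈ 2.503

Capital per worker breaks even when investment replaces (n + δ)·k; here n + δ = 0.076.
Maximizing c = f(k) − (n+δ)·k gives f'(k) = n+δ, i.e. 0.46·k^(0.46−1) = 0.076, so k_gold = (0.46/0.076)^(1/0.54) ≈ 28.0572.
y_gold = 28.0572^0.46 ≈ 4.6355.
c_gold = y_gold − (n+δ)·k_gold = 4.6355 − 0.076·28.0572 ≈ 2.5032.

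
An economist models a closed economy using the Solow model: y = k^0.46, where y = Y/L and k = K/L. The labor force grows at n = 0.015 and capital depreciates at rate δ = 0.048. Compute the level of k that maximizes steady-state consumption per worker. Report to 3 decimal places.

k_gold ≈ 39.712

Break-even investment rate: n + δ = 0.015 + 0.048 = 0.063.
At the golden rule the marginal product of capital equals n+δ: 0.46·k^(0.46−1) = 0.063. Solving, k_gold = (0.46/0.063)^(1/0.54) ≈ 39.7119.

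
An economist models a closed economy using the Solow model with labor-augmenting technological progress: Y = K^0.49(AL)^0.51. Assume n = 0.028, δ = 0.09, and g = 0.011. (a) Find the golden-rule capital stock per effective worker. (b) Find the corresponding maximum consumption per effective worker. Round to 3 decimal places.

n + g + δ = 0.028 + 0.011 + 0.09 = 0.129.
Maximizing c = f(k) − (n+g+δ)·k gives f'(k) = n+g+δ, i.e. 0.49·k^(0.49−1) = 0.129, so k_gold = (0.49/0.129)^(1/0.51) ≈ 13.6925.
y_gold = 13.6925^0.49 ≈ 3.6048; c_gold = y_gold − 0.129·k_gold ≈ 1.8384.

(a) k_gold ≈ 13.693; (b) c_gold ≈ 1.838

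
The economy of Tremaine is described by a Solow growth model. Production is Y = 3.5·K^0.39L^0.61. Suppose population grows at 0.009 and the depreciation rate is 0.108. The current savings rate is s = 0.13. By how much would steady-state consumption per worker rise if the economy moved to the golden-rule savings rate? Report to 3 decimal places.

Break-even investment rate: n + δ = 0.009 + 0.108 = 0.117.
Current steady state (s = 0.13): k* = (0.13·3.5/0.117)^(1/0.61) ≈ 9.2667, y* = 3.5·9.2667^0.39 ≈ 8.3401, c* = (1−0.13)·8.3401 ≈ 7.2559.
Golden rule sets MPK = n+δ: 0.39·3.5·k^(0.39−1) = 0.117, so k_gold = (0.39·3.5/0.117)^(1/0.61) ≈ 56.1168.
y_gold = 3.5·56.1168^0.39 ≈ 16.8350, c_gold = y_gold − 0.117·k_gold ≈ 10.2694.
Gain: Δc = 10.2694 − 7.2559 ≈ 3.0135.

Δc ≈ 3.014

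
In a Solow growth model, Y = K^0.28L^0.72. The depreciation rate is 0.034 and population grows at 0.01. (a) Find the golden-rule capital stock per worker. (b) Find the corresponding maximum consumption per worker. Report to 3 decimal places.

Break-even investment rate: n + δ = 0.01 + 0.034 = 0.044.
Maximizing c = f(k) − (n+δ)·k gives f'(k) = n+δ, i.e. 0.28·k^(0.28−1) = 0.044, so k_gold = (0.28/0.044)^(1/0.72) ≈ 13.0695.
y_gold = 13.0695^0.28 ≈ 2.0538; c_gold = y_gold − 0.044·k_gold ≈ 1.4787.

(a) k_gold ≈ 13.069; (b) c_gold ≈ 1.479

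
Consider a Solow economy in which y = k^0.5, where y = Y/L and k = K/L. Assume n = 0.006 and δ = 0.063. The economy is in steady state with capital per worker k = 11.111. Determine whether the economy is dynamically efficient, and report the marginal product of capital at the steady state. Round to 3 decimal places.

dynamically efficient; MPK ≈ 0.150

n + δ = 0.006 + 0.063 = 0.069.
MPK = 0.5·k^(0.5−1) = 0.5·11.111^(-0.5) ≈ 0.1500.
MPK > 0.069, so the economy is dynamically efficient (under-saving).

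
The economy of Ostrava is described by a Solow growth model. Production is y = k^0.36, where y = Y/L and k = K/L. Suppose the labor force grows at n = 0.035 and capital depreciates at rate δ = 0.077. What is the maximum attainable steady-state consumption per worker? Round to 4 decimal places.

c_gold ≈ 1.2343

n + δ = 0.035 + 0.077 = 0.112.
Setting f'(k) = n+δ gives 0.36·k^(0.36−1) = 0.112, hence k_gold = (0.36/0.112)^(1/0.64) ≈ 6.1990.
y_gold = 6.1990^0.36 ≈ 1.9286.
c_gold = y_gold − (n+δ)·k_gold = 1.9286 − 0.112·6.1990 ≈ 1.2343.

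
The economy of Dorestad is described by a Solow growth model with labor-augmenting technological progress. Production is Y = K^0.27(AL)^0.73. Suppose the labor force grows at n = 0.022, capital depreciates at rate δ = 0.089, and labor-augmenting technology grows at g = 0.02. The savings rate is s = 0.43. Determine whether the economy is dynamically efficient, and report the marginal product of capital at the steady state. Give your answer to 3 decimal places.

Capital per effective worker breaks even when investment replaces (n + g + δ)·k; here n + g + δ = 0.131.
Steady-state k*: s·k^0.27 = 0.131·k gives k* = (0.43/0.131)^(1/0.73) ≈ 5.0947.
MPK = 0.27·5.0947^(-0.73) ≈ 0.0823.
MPK < n+g+δ = 0.131, so the economy is dynamically inefficient (over-saving).

dynamically inefficient; MPK ≈ 0.082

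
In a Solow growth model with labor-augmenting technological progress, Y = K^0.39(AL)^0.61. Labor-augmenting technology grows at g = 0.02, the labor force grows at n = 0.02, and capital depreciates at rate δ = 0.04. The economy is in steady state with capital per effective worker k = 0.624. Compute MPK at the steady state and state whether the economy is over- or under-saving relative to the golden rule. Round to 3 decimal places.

under-saving; MPK ≈ 0.520

n + g + δ = 0.02 + 0.02 + 0.04 = 0.08.
MPK = 0.39·k^(0.39−1) = 0.39·0.624^(-0.61) ≈ 0.5200.
MPK > 0.08, so the economy is dynamically efficient (under-saving).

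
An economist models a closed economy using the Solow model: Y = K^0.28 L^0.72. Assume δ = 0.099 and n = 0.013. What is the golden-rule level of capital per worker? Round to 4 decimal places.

k_gold ≈ 3.5702

The effective depreciation rate is n + δ = 0.013 + 0.099 = 0.112.
Setting f'(k) = n+δ gives 0.28·k^(0.28−1) = 0.112, hence k_gold = (0.28/0.112)^(1/0.72) ≈ 3.5702.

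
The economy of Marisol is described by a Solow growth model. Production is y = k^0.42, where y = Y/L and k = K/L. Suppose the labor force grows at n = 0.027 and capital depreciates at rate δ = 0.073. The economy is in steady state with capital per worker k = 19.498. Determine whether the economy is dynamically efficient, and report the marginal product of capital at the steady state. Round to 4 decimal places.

dynamically inefficient; MPK ≈ 0.0750

Capital per worker breaks even when investment replaces (n + δ)·k; here n + δ = 0.1.
MPK = 0.42·k^(0.42−1) = 0.42·19.498^(-0.58) ≈ 0.0750.
MPK < 0.1, so the economy is dynamically inefficient (over-saving).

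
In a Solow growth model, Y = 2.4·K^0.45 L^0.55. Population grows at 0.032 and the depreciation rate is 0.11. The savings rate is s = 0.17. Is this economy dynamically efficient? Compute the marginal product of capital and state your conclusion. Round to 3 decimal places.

dynamically efficient; MPK ≈ 0.376

Break-even investment rate: n + δ = 0.032 + 0.11 = 0.142.
Steady-state k*: s·A·k^0.45 = 0.142·k gives k* = (0.17·2.4/0.142)^(1/0.55) ≈ 6.8140.
MPK = 0.45·2.4·6.8140^(-0.55) ≈ 0.3759.
MPK > n+δ = 0.142, so the economy is dynamically efficient (under-saving).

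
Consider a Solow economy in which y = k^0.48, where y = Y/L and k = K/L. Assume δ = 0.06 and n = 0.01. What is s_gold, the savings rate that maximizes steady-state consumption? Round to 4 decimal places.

The effective depreciation rate is n + δ = 0.01 + 0.06 = 0.07.
At the golden rule MPK = n+δ, and in any Cobb-Douglas steady state s = (n+δ)·k/y = MPK·k/y = capital's share 0.48.

s_gold = 0.4800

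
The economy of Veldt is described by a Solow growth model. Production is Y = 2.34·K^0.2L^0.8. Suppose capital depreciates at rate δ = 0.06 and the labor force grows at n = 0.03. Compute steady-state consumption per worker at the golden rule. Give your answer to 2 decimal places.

c_gold ≈ 2.83

Break-even investment rate: n + δ = 0.03 + 0.06 = 0.09.
Golden rule sets MPK = n+δ: 0.2·2.34·k^(0.2−1) = 0.09, so k_gold = (0.2·2.34/0.09)^(1/0.8) ≈ 7.8524.
y_gold = 2.34·7.8524^0.2 ≈ 3.5336.
c_gold = y_gold − (n+δ)·k_gold = 3.5336 − 0.09·7.8524 ≈ 2.8269.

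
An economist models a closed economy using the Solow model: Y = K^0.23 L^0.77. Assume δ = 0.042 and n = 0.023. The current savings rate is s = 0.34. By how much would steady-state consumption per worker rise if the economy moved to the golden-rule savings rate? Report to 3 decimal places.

Δc ≈ 0.041

Break-even investment rate: n + δ = 0.023 + 0.042 = 0.065.
Current steady state (s = 0.34): k* = (0.34/0.065)^(1/0.77) ≈ 8.5744, y* = 8.5744^0.23 ≈ 1.6392, c* = (1−0.34)·1.6392 ≈ 1.0819.
Setting f'(k) = n+δ gives 0.23·k^(0.23−1) = 0.065, hence k_gold = (0.23/0.065)^(1/0.77) ≈ 5.1611.
y_gold = 5.1611^0.23 ≈ 1.4586, c_gold = y_gold − 0.065·k_gold ≈ 1.1231.
Gain: Δc = 1.1231 − 1.0819 ≈ 0.0412.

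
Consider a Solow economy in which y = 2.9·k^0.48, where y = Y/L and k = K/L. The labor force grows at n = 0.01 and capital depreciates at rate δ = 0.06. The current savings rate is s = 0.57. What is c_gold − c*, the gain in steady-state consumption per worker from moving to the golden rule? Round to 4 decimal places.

Δc ≈ 0.7368

Break-even investment rate: n + δ = 0.01 + 0.06 = 0.07.
Current steady state (s = 0.57): k* = (0.57·2.9/0.07)^(1/0.52) ≈ 437.2409, y* = 2.9·437.2409^0.48 ≈ 53.6963, c* = (1−0.57)·53.6963 ≈ 23.0894.
Setting f'(k) = n+δ gives 0.48·2.9·k^(0.48−1) = 0.07, hence k_gold = (0.48·2.9/0.07)^(1/0.52) ≈ 314.1916.
y_gold = 2.9·314.1916^0.48 ≈ 45.8196, c_gold = y_gold − 0.07·k_gold ≈ 23.8262.
Gain: Δc = 23.8262 − 23.0894 ≈ 0.7368.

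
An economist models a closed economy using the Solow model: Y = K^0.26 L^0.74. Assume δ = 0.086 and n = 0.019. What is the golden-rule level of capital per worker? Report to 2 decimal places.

The effective depreciation rate is n + δ = 0.019 + 0.086 = 0.105.
Maximizing c = f(k) − (n+δ)·k gives f'(k) = n+δ, i.e. 0.26·k^(0.26−1) = 0.105, so k_gold = (0.26/0.105)^(1/0.74) ≈ 3.4052.

k_gold ≈ 3.41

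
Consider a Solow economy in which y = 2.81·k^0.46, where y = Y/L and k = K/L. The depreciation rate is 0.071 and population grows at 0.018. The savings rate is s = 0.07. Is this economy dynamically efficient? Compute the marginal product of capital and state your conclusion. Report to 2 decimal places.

The effective depreciation rate is n + δ = 0.018 + 0.071 = 0.089.
Steady-state k*: s·A·k^0.46 = 0.089·k gives k* = (0.07·2.81/0.089)^(1/0.54) ≈ 4.3431.
MPK = 0.46·2.81·4.3431^(-0.54) ≈ 0.5849.
MPK > n+δ = 0.089, so the economy is dynamically efficient (under-saving).

dynamically efficient; MPK ≈ 0.58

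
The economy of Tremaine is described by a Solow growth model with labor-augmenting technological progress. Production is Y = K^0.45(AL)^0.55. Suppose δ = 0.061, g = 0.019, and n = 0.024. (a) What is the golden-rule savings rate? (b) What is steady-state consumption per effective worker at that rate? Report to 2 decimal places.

n + g + δ = 0.024 + 0.019 + 0.061 = 0.104.
For Cobb-Douglas, s_gold equals capital's share: s_gold = 0.45.
Maximizing c = f(k) − (n+g+δ)·k gives f'(k) = n+g+δ, i.e. 0.45·k^(0.45−1) = 0.104, so k_gold = (0.45/0.104)^(1/0.55) ≈ 14.3446.
y_gold = 14.3446^0.45 ≈ 3.3152; c_gold = (1−0.45)·y_gold ≈ 1.8234.

(a) s_gold = 0.45; (b) c_gold ≈ 1.82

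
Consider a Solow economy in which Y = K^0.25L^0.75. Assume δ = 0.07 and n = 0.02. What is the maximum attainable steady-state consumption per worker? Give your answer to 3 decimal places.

Capital per worker breaks even when investment replaces (n + δ)·k; here n + δ = 0.09.
Setting f'(k) = n+δ gives 0.25·k^(0.25−1) = 0.09, hence k_gold = (0.25/0.09)^(1/0.75) ≈ 3.9048.
y_gold = 3.9048^0.25 ≈ 1.4057.
c_gold = y_gold − (n+δ)·k_gold = 1.4057 − 0.09·3.9048 ≈ 1.0543.

c_gold ≈ 1.054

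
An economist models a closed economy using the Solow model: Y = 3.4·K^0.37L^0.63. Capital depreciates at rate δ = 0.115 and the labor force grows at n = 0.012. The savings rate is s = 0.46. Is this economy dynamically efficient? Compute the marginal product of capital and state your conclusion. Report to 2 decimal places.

dynamically inefficient; MPK ≈ 0.10

Capital per worker breaks even when investment replaces (n + δ)·k; here n + δ = 0.127.
Steady-state k*: s·A·k^0.37 = 0.127·k gives k* = (0.46·3.4/0.127)^(1/0.63) ≈ 53.8079.
MPK = 0.37·3.4·53.8079^(-0.63) ≈ 0.1022.
MPK < n+δ = 0.127, so the economy is dynamically inefficient (over-saving).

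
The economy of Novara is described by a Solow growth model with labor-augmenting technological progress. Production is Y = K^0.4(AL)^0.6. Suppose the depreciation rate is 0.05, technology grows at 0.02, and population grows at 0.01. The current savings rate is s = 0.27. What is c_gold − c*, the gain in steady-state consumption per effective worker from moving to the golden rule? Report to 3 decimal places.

Δc ≈ 0.112

Break-even investment rate: n + g + δ = 0.01 + 0.02 + 0.05 = 0.08.
Current steady state (s = 0.27): k* = (0.27/0.08)^(1/0.6) ≈ 7.5938, y* = 7.5938^0.4 ≈ 2.2500, c* = (1−0.27)·2.2500 ≈ 1.6425.
At the golden rule the marginal product of capital equals n+g+δ: 0.4·k^(0.4−1) = 0.08. Solving, k_gold = (0.4/0.08)^(1/0.6) ≈ 14.6201.
y_gold = 14.6201^0.4 ≈ 2.9240, c_gold = y_gold − 0.08·k_gold ≈ 1.7544.
Gain: Δc = 1.7544 − 1.6425 ≈ 0.1119.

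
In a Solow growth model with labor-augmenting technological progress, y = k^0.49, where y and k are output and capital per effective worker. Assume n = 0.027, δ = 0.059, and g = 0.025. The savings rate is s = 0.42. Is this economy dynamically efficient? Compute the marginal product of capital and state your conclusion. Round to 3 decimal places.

dynamically efficient; MPK ≈ 0.130

Break-even investment rate: n + g + δ = 0.027 + 0.025 + 0.059 = 0.111.
Steady-state k*: s·k^0.49 = 0.111·k gives k* = (0.42/0.111)^(1/0.51) ≈ 13.5890.
MPK = 0.49·13.5890^(-0.51) ≈ 0.1295.
MPK > n+g+δ = 0.111, so the economy is dynamically efficient (under-saving).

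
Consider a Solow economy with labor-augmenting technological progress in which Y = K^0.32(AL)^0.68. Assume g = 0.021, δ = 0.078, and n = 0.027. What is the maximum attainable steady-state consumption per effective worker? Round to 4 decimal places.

Break-even investment rate: n + g + δ = 0.027 + 0.021 + 0.078 = 0.126.
Maximizing c = f(k) − (n+g+δ)·k gives f'(k) = n+g+δ, i.e. 0.32·k^(0.32−1) = 0.126, so k_gold = (0.32/0.126)^(1/0.68) ≈ 3.9379.
y_gold = 3.9379^0.32 ≈ 1.5505.
c_gold = y_gold − (n+g+δ)·k_gold = 1.5505 − 0.126·3.9379 ≈ 1.0544.

c_gold ≈ 1.0544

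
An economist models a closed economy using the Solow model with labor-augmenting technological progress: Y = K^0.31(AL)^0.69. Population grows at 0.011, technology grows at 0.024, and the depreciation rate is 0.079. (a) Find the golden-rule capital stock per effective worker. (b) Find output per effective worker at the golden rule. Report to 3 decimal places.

(a) k_gold ≈ 4.262; (b) y_gold ≈ 1.567

The effective depreciation rate is n + g + δ = 0.011 + 0.024 + 0.079 = 0.114.
Setting f'(k) = n+g+δ gives 0.31·k^(0.31−1) = 0.114, hence k_gold = (0.31/0.114)^(1/0.69) ≈ 4.2623.
y_gold = 4.2623^0.31 ≈ 1.5674.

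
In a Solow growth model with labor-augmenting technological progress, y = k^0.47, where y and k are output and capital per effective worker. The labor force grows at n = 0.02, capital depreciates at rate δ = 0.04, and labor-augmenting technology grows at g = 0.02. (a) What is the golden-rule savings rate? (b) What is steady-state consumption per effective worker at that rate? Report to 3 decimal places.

(a) s_gold = 0.470; (b) c_gold ≈ 2.548

n + g + δ = 0.02 + 0.02 + 0.04 = 0.08.
For Cobb-Douglas, s_gold equals capital's share: s_gold = 0.47.
At the golden rule the marginal product of capital equals n+g+δ: 0.47·k^(0.47−1) = 0.08. Solving, k_gold = (0.47/0.08)^(1/0.53) ≈ 28.2461.
y_gold = 28.2461^0.47 ≈ 4.8078; c_gold = (1−0.47)·y_gold ≈ 2.5482.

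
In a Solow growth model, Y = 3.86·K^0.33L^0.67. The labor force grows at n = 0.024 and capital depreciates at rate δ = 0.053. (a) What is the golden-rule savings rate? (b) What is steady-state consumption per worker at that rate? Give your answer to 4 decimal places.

The effective depreciation rate is n + δ = 0.024 + 0.053 = 0.077.
For Cobb-Douglas, s_gold equals capital's share: s_gold = 0.33.
Maximizing c = f(k) − (n+δ)·k gives f'(k) = n+δ, i.e. 0.33·3.86·k^(0.33−1) = 0.077, so k_gold = (0.33·3.86/0.077)^(1/0.67) ≈ 65.8903.
y_gold = 3.86·65.8903^0.33 ≈ 15.3744; c_gold = (1−0.33)·y_gold ≈ 10.3009.

(a) s_gold = 0.3300; (b) c_gold ≈ 10.3009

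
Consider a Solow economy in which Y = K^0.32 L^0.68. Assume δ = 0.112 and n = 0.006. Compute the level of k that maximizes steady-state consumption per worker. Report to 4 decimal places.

k_gold ≈ 4.3367

Capital per worker breaks even when investment replaces (n + δ)·k; here n + δ = 0.118.
At the golden rule the marginal product of capital equals n+δ: 0.32·k^(0.32−1) = 0.118. Solving, k_gold = (0.32/0.118)^(1/0.68) ≈ 4.3367.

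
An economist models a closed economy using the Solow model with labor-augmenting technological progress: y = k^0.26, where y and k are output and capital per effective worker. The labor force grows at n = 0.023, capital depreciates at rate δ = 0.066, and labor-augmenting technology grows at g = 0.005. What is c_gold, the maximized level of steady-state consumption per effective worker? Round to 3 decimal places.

c_gold ≈ 1.058

Break-even investment rate: n + g + δ = 0.023 + 0.005 + 0.066 = 0.094.
Golden rule sets MPK = n+g+δ: 0.26·k^(0.26−1) = 0.094, so k_gold = (0.26/0.094)^(1/0.74) ≈ 3.9545.
y_gold = 3.9545^0.26 ≈ 1.4297.
c_gold = y_gold − (n+g+δ)·k_gold = 1.4297 − 0.094·3.9545 ≈ 1.0580.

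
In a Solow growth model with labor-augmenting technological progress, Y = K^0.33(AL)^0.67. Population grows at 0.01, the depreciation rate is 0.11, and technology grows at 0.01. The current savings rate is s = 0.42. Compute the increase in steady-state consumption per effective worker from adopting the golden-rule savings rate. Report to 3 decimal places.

Break-even investment rate: n + g + δ = 0.01 + 0.01 + 0.11 = 0.13.
Current steady state (s = 0.42): k* = (0.42/0.13)^(1/0.67) ≈ 5.7565, y* = 5.7565^0.33 ≈ 1.7818, c* = (1−0.42)·1.7818 ≈ 1.0334.
Golden rule sets MPK = n+g+δ: 0.33·k^(0.33−1) = 0.13, so k_gold = (0.33/0.13)^(1/0.67) ≈ 4.0164.
y_gold = 4.0164^0.33 ≈ 1.5822, c_gold = y_gold − 0.13·k_gold ≈ 1.0601.
Gain: Δc = 1.0601 − 1.0334 ≈ 0.0267.

Δc ≈ 0.027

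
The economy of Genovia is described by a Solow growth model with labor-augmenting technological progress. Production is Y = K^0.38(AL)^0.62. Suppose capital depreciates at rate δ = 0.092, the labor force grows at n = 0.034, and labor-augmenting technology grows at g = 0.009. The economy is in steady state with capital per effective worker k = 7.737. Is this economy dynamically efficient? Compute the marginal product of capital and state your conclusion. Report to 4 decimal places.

The effective depreciation rate is n + g + δ = 0.034 + 0.009 + 0.092 = 0.135.
MPK = 0.38·k^(0.38−1) = 0.38·7.737^(-0.62) ≈ 0.1069.
MPK < 0.135, so the economy is dynamically inefficient (over-saving).

dynamically inefficient; MPK ≈ 0.1069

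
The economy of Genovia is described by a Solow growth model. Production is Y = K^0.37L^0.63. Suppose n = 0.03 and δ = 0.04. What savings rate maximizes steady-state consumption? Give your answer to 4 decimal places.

s_gold = 0.3700

n + δ = 0.03 + 0.04 = 0.07.
At the golden rule MPK = n+δ, and in any Cobb-Douglas steady state s = (n+δ)·k/y = MPK·k/y = capital's share 0.37.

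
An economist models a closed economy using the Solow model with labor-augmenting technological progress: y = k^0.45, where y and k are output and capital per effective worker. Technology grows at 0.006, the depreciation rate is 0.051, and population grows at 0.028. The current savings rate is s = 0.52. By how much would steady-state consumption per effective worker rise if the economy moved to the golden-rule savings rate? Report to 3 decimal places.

Capital per effective worker breaks even when investment replaces (n + g + δ)·k; here n + g + δ = 0.085.
Current steady state (s = 0.52): k* = (0.52/0.085)^(1/0.55) ≈ 26.9249, y* = 26.9249^0.45 ≈ 4.4012, c* = (1−0.52)·4.4012 ≈ 2.1126.
Maximizing c = f(k) − (n+g+δ)·k gives f'(k) = n+g+δ, i.e. 0.45·k^(0.45−1) = 0.085, so k_gold = (0.45/0.085)^(1/0.55) ≈ 20.7009.
y_gold = 20.7009^0.45 ≈ 3.9102, c_gold = y_gold − 0.085·k_gold ≈ 2.1506.
Gain: Δc = 2.1506 − 2.1126 ≈ 0.0380.

Δc ≈ 0.038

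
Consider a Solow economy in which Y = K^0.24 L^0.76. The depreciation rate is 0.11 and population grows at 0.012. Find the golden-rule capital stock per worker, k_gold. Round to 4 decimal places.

The effective depreciation rate is n + δ = 0.012 + 0.11 = 0.122.
At the golden rule the marginal product of capital equals n+δ: 0.24·k^(0.24−1) = 0.122. Solving, k_gold = (0.24/0.122)^(1/0.76) ≈ 2.4358.

k_gold ≈ 2.4358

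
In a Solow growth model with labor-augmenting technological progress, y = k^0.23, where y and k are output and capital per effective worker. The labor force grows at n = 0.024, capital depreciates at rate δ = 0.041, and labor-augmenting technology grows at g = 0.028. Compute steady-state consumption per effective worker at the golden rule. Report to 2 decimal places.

n + g + δ = 0.024 + 0.028 + 0.041 = 0.093.
At the golden rule the marginal product of capital equals n+g+δ: 0.23·k^(0.23−1) = 0.093. Solving, k_gold = (0.23/0.093)^(1/0.77) ≈ 3.2412.
y_gold = 3.2412^0.23 ≈ 1.3106.
c_gold = y_gold − (n+g+δ)·k_gold = 1.3106 − 0.093·3.2412 ≈ 1.0091.

c_gold ≈ 1.01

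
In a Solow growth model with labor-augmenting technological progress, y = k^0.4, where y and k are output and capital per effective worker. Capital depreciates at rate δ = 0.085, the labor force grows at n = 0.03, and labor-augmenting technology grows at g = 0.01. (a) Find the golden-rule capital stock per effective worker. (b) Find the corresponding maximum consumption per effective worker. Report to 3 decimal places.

(a) k_gold ≈ 6.949; (b) c_gold ≈ 1.303

Capital per effective worker breaks even when investment replaces (n + g + δ)·k; here n + g + δ = 0.125.
Maximizing c = f(k) − (n+g+δ)·k gives f'(k) = n+g+δ, i.e. 0.4·k^(0.4−1) = 0.125, so k_gold = (0.4/0.125)^(1/0.6) ≈ 6.9489.
y_gold = 6.9489^0.4 ≈ 2.1715; c_gold = y_gold − 0.125·k_gold ≈ 1.3029.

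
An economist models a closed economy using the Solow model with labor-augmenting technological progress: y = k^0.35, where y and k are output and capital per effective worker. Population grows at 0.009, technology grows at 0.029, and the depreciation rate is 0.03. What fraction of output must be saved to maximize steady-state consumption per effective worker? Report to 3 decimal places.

Capital per effective worker breaks even when investment replaces (n + g + δ)·k; here n + g + δ = 0.068.
At the golden rule MPK = n+g+δ, and in any Cobb-Douglas steady state s = (n+g+δ)·k/y = MPK·k/y = capital's share 0.35.

s_gold = 0.350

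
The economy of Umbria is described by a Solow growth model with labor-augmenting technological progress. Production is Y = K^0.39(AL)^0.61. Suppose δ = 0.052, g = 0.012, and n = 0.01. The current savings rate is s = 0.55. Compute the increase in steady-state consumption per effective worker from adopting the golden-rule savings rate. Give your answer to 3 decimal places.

The effective depreciation rate is n + g + δ = 0.01 + 0.012 + 0.052 = 0.074.
Current steady state (s = 0.55): k* = (0.55/0.074)^(1/0.61) ≈ 26.7968, y* = 26.7968^0.39 ≈ 3.6054, c* = (1−0.55)·3.6054 ≈ 1.6224.
Maximizing c = f(k) − (n+g+δ)·k gives f'(k) = n+g+δ, i.e. 0.39·k^(0.39−1) = 0.074, so k_gold = (0.39/0.074)^(1/0.61) ≈ 15.2522.
y_gold = 15.2522^0.39 ≈ 2.8940, c_gold = y_gold − 0.074·k_gold ≈ 1.7653.
Gain: Δc = 1.7653 − 1.6224 ≈ 0.1429.

Δc ≈ 0.143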